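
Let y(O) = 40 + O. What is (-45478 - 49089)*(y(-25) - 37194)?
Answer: 3515906493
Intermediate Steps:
(-45478 - 49089)*(y(-25) - 37194) = (-45478 - 49089)*((40 - 25) - 37194) = -94567*(15 - 37194) = -94567*(-37179) = 3515906493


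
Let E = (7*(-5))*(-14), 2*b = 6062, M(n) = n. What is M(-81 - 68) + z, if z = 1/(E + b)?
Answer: -524628/3521 ≈ -149.00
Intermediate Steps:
b = 3031 (b = (½)*6062 = 3031)
E = 490 (E = -35*(-14) = 490)
z = 1/3521 (z = 1/(490 + 3031) = 1/3521 ≈ 0.00028401)
M(-81 - 68) + z = (-81 - 68) + 1/3521 = -149 + 1/3521 = -524628/3521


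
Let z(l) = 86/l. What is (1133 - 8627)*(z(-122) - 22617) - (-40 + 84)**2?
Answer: 10339203824/61 ≈ 1.6950e+8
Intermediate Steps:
(1133 - 8627)*(z(-122) - 22617) - (-40 + 84)**2 = (1133 - 8627)*(86/(-122) - 22617) - (-40 + 84)**2 = -7494*(86*(-1/122) - 22617) - 1*44**2 = -7494*(-43/61 - 22617) - 1*1936 = -7494*(-1379680/61) - 1936 = 10339321920/61 - 1936 = 10339203824/61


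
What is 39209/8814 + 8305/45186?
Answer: 153741512/33189117 ≈ 4.6323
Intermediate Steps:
39209/8814 + 8305/45186 = 153741512/33189117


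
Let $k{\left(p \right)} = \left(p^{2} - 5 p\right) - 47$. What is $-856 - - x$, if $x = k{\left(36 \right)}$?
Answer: $213$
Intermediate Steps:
$k{\left(p \right)} = -47 + p^{2} - 5 p$
$x = 1069$ ($x = -47 + 36^{2} - 180 = -47 + 1296 - 180 = 1069$)
$-856 - - x = -856 - \left(-1\right) 1069 = -856 - -1069 = -856 + 1069 = 213$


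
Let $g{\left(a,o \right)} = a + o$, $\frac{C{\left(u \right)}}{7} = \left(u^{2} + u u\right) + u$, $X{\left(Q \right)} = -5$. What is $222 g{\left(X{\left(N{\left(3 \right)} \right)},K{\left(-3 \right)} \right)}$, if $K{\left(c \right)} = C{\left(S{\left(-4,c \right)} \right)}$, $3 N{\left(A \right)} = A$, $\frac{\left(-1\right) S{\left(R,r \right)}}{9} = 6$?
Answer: $8977902$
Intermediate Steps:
$S{\left(R,r \right)} = -54$ ($S{\left(R,r \right)} = \left(-9\right) 6 = -54$)
$N{\left(A \right)} = \frac{A}{3}$
$C{\left(u \right)} = 7 u + 14 u^{2}$ ($C{\left(u \right)} = 7 \left(\left(u^{2} + u u\right) + u\right) = 7 \left(\left(u^{2} + u^{2}\right) + u\right) = 7 \left(2 u^{2} + u\right) = 7 \left(u + 2 u^{2}\right) = 7 u + 14 u^{2}$)
$K{\left(c \right)} = 40446$ ($K{\left(c \right)} = 7 \left(-54\right) \left(1 + 2 \left(-54\right)\right) = 7 \left(-54\right) \left(1 - 108\right) = 7 \left(-54\right) \left(-107\right) = 40446$)
$222 g{\left(X{\left(N{\left(3 \right)} \right)},K{\left(-3 \right)} \right)} = 222 \left(-5 + 40446\right) = 222 \cdot 40441 = 8977902$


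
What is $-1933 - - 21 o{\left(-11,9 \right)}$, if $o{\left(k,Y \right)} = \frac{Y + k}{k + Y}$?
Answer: $-1912$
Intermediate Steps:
$o{\left(k,Y \right)} = 1$ ($o{\left(k,Y \right)} = \frac{Y + k}{Y + k} = 1$)
$-1933 - - 21 o{\left(-11,9 \right)} = -1933 - \left(-21\right) 1 = -1933 - -21 = -1933 + 21 = -1912$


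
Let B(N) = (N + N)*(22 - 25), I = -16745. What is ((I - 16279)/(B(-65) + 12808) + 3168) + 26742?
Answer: 197359578/6599 ≈ 29908.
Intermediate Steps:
B(N) = -6*N (B(N) = (2*N)*(-3) = -6*N)
((I - 16279)/(B(-65) + 12808) + 3168) + 26742 = ((-16745 - 16279)/(-6*(-65) + 12808) + 3168) + 26742 = (-33024/(390 + 12808) + 3168) + 26742 = (-33024/13198 + 3168) + 26742 = (-33024*1/13198 + 3168) + 26742 = (-16512/6599 + 3168) + 26742 = 20889120/6599 + 26742 = 197359578/6599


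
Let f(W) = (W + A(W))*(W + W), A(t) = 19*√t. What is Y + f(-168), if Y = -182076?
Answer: -125628 - 12768*I*√42 ≈ -1.2563e+5 - 82746.0*I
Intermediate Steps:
f(W) = 2*W*(W + 19*√W) (f(W) = (W + 19*√W)*(W + W) = (W + 19*√W)*(2*W) = 2*W*(W + 19*√W))
Y + f(-168) = -182076 + 2*(-168)*(-168 + 19*√(-168)) = -182076 + 2*(-168)*(-168 + 19*(2*I*√42)) = -182076 + 2*(-168)*(-168 + 38*I*√42) = -182076 + (56448 - 12768*I*√42) = -125628 - 12768*I*√42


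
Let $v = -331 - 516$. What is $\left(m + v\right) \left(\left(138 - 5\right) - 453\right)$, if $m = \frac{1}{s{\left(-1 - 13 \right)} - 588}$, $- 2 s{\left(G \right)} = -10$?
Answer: $\frac{158016640}{583} \approx 2.7104 \cdot 10^{5}$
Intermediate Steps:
$s{\left(G \right)} = 5$ ($s{\left(G \right)} = \left(- \frac{1}{2}\right) \left(-10\right) = 5$)
$m = - \frac{1}{583}$ ($m = \frac{1}{5 - 588} = \frac{1}{-583} = - \frac{1}{583} \approx -0.0017153$)
$v = -847$
$\left(m + v\right) \left(\left(138 - 5\right) - 453\right) = \left(- \frac{1}{583} - 847\right) \left(\left(138 - 5\right) - 453\right) = - \frac{493802 \left(133 - 453\right)}{583} = \left(- \frac{493802}{583}\right) \left(-320\right) = \frac{158016640}{583}$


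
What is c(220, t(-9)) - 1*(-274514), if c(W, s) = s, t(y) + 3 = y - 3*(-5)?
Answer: 274517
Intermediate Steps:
t(y) = 12 + y (t(y) = -3 + (y - 3*(-5)) = -3 + (y + 15) = -3 + (15 + y) = 12 + y)
c(220, t(-9)) - 1*(-274514) = (12 - 9) - 1*(-274514) = 3 + 274514 = 274517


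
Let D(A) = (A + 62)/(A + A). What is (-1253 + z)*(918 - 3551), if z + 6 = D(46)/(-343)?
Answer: 26151687974/7889 ≈ 3.3150e+6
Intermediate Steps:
D(A) = (62 + A)/(2*A) (D(A) = (62 + A)/((2*A)) = (62 + A)*(1/(2*A)) = (62 + A)/(2*A))
z = -47361/7889 (z = -6 + ((½)*(62 + 46)/46)/(-343) = -6 + ((½)*(1/46)*108)*(-1/343) = -6 + (27/23)*(-1/343) = -6 - 27/7889 = -47361/7889 ≈ -6.0034)
(-1253 + z)*(918 - 3551) = (-1253 - 47361/7889)*(918 - 3551) = -9932278/7889*(-2633) = 26151687974/7889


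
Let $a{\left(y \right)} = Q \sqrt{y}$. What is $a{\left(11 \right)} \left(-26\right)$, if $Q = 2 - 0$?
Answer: $- 52 \sqrt{11} \approx -172.46$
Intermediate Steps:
$Q = 2$ ($Q = 2 + 0 = 2$)
$a{\left(y \right)} = 2 \sqrt{y}$
$a{\left(11 \right)} \left(-26\right) = 2 \sqrt{11} \left(-26\right) = - 52 \sqrt{11}$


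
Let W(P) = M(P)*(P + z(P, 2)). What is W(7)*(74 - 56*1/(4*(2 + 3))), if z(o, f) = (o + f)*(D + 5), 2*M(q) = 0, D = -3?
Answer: 0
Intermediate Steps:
M(q) = 0 (M(q) = (½)*0 = 0)
z(o, f) = 2*f + 2*o (z(o, f) = (o + f)*(-3 + 5) = (f + o)*2 = 2*f + 2*o)
W(P) = 0 (W(P) = 0*(P + (2*2 + 2*P)) = 0*(P + (4 + 2*P)) = 0*(4 + 3*P) = 0)
W(7)*(74 - 56*1/(4*(2 + 3))) = 0*(74 - 56*1/(4*(2 + 3))) = 0*(74 - 56/(5*4)) = 0*(74 - 56/20) = 0*(74 - 56*1/20) = 0*(74 - 14/5) = 0*(356/5) = 0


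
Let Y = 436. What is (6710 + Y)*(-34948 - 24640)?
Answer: -425815848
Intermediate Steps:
(6710 + Y)*(-34948 - 24640) = (6710 + 436)*(-34948 - 24640) = 7146*(-59588) = -425815848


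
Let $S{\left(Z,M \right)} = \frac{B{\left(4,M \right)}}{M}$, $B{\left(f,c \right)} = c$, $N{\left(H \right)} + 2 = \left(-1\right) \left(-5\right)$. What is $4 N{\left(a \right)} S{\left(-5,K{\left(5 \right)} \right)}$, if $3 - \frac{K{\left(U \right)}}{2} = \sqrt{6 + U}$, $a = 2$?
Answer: $12$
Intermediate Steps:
$N{\left(H \right)} = 3$ ($N{\left(H \right)} = -2 - -5 = -2 + 5 = 3$)
$K{\left(U \right)} = 6 - 2 \sqrt{6 + U}$
$S{\left(Z,M \right)} = 1$ ($S{\left(Z,M \right)} = \frac{M}{M} = 1$)
$4 N{\left(a \right)} S{\left(-5,K{\left(5 \right)} \right)} = 4 \cdot 3 \cdot 1 = 12 \cdot 1 = 12$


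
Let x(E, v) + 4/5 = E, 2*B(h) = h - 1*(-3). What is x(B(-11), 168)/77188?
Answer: -6/96485 ≈ -6.2186e-5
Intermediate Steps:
B(h) = 3/2 + h/2 (B(h) = (h - 1*(-3))/2 = (h + 3)/2 = (3 + h)/2 = 3/2 + h/2)
x(E, v) = -4/5 + E
x(B(-11), 168)/77188 = (-4/5 + (3/2 + (1/2)*(-11)))/77188 = (-4/5 + (3/2 - 11/2))*(1/77188) = (-4/5 - 4)*(1/77188) = -24/5*1/77188 = -6/96485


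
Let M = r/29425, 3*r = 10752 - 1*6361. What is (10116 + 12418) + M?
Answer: 1989193241/88275 ≈ 22534.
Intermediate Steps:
r = 4391/3 (r = (10752 - 1*6361)/3 = (10752 - 6361)/3 = (⅓)*4391 = 4391/3 ≈ 1463.7)
M = 4391/88275 (M = (4391/3)/29425 = (4391/3)*(1/29425) = 4391/88275 ≈ 0.049742)
(10116 + 12418) + M = (10116 + 12418) + 4391/88275 = 22534 + 4391/88275 = 1989193241/88275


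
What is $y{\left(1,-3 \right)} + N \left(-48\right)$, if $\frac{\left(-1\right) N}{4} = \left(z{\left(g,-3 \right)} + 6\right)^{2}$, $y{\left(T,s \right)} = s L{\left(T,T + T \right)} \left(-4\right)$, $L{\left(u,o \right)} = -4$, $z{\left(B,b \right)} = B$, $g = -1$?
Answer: $4752$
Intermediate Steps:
$y{\left(T,s \right)} = 16 s$ ($y{\left(T,s \right)} = s \left(-4\right) \left(-4\right) = - 4 s \left(-4\right) = 16 s$)
$N = -100$ ($N = - 4 \left(-1 + 6\right)^{2} = - 4 \cdot 5^{2} = \left(-4\right) 25 = -100$)
$y{\left(1,-3 \right)} + N \left(-48\right) = 16 \left(-3\right) - -4800 = -48 + 4800 = 4752$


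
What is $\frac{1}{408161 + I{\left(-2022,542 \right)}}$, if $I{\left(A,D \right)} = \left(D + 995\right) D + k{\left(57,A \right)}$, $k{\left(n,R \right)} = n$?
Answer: $\frac{1}{1241272} \approx 8.0562 \cdot 10^{-7}$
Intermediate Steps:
$I{\left(A,D \right)} = 57 + D \left(995 + D\right)$ ($I{\left(A,D \right)} = \left(D + 995\right) D + 57 = \left(995 + D\right) D + 57 = D \left(995 + D\right) + 57 = 57 + D \left(995 + D\right)$)
$\frac{1}{408161 + I{\left(-2022,542 \right)}} = \frac{1}{408161 + \left(57 + 542^{2} + 995 \cdot 542\right)} = \frac{1}{408161 + \left(57 + 293764 + 539290\right)} = \frac{1}{408161 + 833111} = \frac{1}{1241272}$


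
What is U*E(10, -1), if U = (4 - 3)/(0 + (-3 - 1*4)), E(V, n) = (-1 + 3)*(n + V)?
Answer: -18/7 ≈ -2.5714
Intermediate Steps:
E(V, n) = 2*V + 2*n (E(V, n) = 2*(V + n) = 2*V + 2*n)
U = -⅐ (U = 1/(0 + (-3 - 4)) = 1/(0 - 7) = 1/(-7) = 1*(-⅐) = -⅐ ≈ -0.14286)
U*E(10, -1) = -(2*10 + 2*(-1))/7 = -(20 - 2)/7 = -⅐*18 = -18/7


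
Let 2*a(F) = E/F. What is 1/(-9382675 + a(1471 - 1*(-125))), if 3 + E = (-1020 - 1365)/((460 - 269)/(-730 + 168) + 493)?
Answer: -58919000/552817828469733 ≈ -1.0658e-7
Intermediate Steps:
E = -434199/55375 (E = -3 + (-1020 - 1365)/((460 - 269)/(-730 + 168) + 493) = -3 - 2385/(191/(-562) + 493) = -3 - 2385/(191*(-1/562) + 493) = -3 - 2385/(-191/562 + 493) = -3 - 2385/276875/562 = -3 - 2385*562/276875 = -3 - 268074/55375 = -434199/55375 ≈ -7.8411)
a(F) = -434199/(110750*F) (a(F) = (-434199/(55375*F))/2 = -434199/(110750*F))
1/(-9382675 + a(1471 - 1*(-125))) = 1/(-9382675 - 434199/(110750*(1471 - 1*(-125)))) = 1/(-9382675 - 434199/(110750*(1471 + 125))) = 1/(-9382675 - 434199/110750/1596) = 1/(-9382675 - 434199/110750*1/1596) = 1/(-9382675 - 144733/58919000) = 1/(-552817828469733/58919000) = -58919000/552817828469733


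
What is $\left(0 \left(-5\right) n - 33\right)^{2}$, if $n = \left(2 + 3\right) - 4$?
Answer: $1089$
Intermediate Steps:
$n = 1$ ($n = 5 - 4 = 1$)
$\left(0 \left(-5\right) n - 33\right)^{2} = \left(0 \left(-5\right) 1 - 33\right)^{2} = \left(0 \cdot 1 - 33\right)^{2} = \left(0 - 33\right)^{2} = \left(-33\right)^{2} = 1089$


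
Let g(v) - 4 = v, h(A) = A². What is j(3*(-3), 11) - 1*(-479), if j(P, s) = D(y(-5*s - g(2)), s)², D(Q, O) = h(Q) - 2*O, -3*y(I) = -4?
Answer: 71923/81 ≈ 887.94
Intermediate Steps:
g(v) = 4 + v
y(I) = 4/3 (y(I) = -⅓*(-4) = 4/3)
D(Q, O) = Q² - 2*O
j(P, s) = (16/9 - 2*s)² (j(P, s) = ((4/3)² - 2*s)² = (16/9 - 2*s)²)
j(3*(-3), 11) - 1*(-479) = 4*(-8 + 9*11)²/81 - 1*(-479) = 4*(-8 + 99)²/81 + 479 = (4/81)*91² + 479 = (4/81)*8281 + 479 = 33124/81 + 479 = 71923/81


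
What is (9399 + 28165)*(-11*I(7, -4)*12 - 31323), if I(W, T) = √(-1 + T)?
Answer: -1176617172 - 4958448*I*√5 ≈ -1.1766e+9 - 1.1087e+7*I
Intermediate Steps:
(9399 + 28165)*(-11*I(7, -4)*12 - 31323) = (9399 + 28165)*(-11*√(-1 - 4)*12 - 31323) = 37564*(-11*I*√5*12 - 31323) = 37564*(-132*I*√5 - 31323) = 37564*(-31323 - 132*I*√5) = -1176617172 - 4958448*I*√5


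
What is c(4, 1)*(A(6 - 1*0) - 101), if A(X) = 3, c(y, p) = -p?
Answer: 98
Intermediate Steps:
c(4, 1)*(A(6 - 1*0) - 101) = (-1*1)*(3 - 101) = -1*(-98) = 98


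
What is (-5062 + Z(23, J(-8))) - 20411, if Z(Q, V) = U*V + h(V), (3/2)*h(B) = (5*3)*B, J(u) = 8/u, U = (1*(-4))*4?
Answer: -25467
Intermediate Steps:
U = -16 (U = -4*4 = -16)
h(B) = 10*B (h(B) = 2*((5*3)*B)/3 = 2*(15*B)/3 = 10*B)
Z(Q, V) = -6*V (Z(Q, V) = -16*V + 10*V = -6*V)
(-5062 + Z(23, J(-8))) - 20411 = (-5062 - 48/(-8)) - 20411 = (-5062 - 48*(-1)/8) - 20411 = (-5062 - 6*(-1)) - 20411 = (-5062 + 6) - 20411 = -5056 - 20411 = -25467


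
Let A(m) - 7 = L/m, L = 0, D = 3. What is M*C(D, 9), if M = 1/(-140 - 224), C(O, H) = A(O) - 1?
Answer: -3/182 ≈ -0.016484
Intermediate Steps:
A(m) = 7 (A(m) = 7 + 0/m = 7 + 0 = 7)
C(O, H) = 6 (C(O, H) = 7 - 1 = 6)
M = -1/364 (M = 1/(-364) = -1/364 ≈ -0.0027473)
M*C(D, 9) = -1/364*6 = -3/182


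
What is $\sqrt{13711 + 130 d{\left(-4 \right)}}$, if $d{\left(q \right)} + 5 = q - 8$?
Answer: $\sqrt{11501} \approx 107.24$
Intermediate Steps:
$d{\left(q \right)} = -13 + q$ ($d{\left(q \right)} = -5 + \left(q - 8\right) = -5 + \left(-8 + q\right) = -13 + q$)
$\sqrt{13711 + 130 d{\left(-4 \right)}} = \sqrt{13711 + 130 \left(-13 - 4\right)} = \sqrt{13711 + 130 \left(-17\right)} = \sqrt{13711 - 2210} = \sqrt{11501}$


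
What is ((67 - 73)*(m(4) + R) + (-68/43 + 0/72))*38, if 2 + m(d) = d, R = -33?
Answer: 301340/43 ≈ 7007.9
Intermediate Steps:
m(d) = -2 + d
((67 - 73)*(m(4) + R) + (-68/43 + 0/72))*38 = ((67 - 73)*((-2 + 4) - 33) + (-68/43 + 0/72))*38 = (-6*(2 - 33) + (-68*1/43 + 0*(1/72)))*38 = (-6*(-31) + (-68/43 + 0))*38 = (186 - 68/43)*38 = (7930/43)*38 = 301340/43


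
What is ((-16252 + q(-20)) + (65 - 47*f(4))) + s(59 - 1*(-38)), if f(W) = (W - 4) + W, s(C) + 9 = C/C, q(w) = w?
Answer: -16403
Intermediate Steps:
s(C) = -8 (s(C) = -9 + C/C = -9 + 1 = -8)
f(W) = -4 + 2*W (f(W) = (-4 + W) + W = -4 + 2*W)
((-16252 + q(-20)) + (65 - 47*f(4))) + s(59 - 1*(-38)) = ((-16252 - 20) + (65 - 47*(-4 + 2*4))) - 8 = (-16272 + (65 - 47*(-4 + 8))) - 8 = (-16272 + (65 - 47*4)) - 8 = (-16272 + (65 - 188)) - 8 = (-16272 - 123) - 8 = -16395 - 8 = -16403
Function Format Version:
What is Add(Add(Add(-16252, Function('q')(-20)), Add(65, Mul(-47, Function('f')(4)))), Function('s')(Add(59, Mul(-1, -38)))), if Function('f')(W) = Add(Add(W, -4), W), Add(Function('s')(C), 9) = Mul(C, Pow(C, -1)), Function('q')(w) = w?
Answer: -16403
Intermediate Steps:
Function('s')(C) = -8 (Function('s')(C) = Add(-9, Mul(C, Pow(C, -1))) = Add(-9, 1) = -8)
Function('f')(W) = Add(-4, Mul(2, W)) (Function('f')(W) = Add(Add(-4, W), W) = Add(-4, Mul(2, W)))
Add(Add(Add(-16252, Function('q')(-20)), Add(65, Mul(-47, Function('f')(4)))), Function('s')(Add(59, Mul(-1, -38)))) = Add(Add(Add(-16252, -20), Add(65, Mul(-47, Add(-4, Mul(2, 4))))), -8) = Add(Add(-16272, Add(65, Mul(-47, Add(-4, 8)))), -8) = Add(Add(-16272, Add(65, Mul(-47, 4))), -8) = Add(Add(-16272, Add(65, -188)), -8) = Add(Add(-16272, -123), -8) = Add(-16395, -8) = -16403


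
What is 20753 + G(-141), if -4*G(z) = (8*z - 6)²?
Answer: -300736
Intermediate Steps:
G(z) = -(-6 + 8*z)²/4 (G(z) = -(8*z - 6)²/4 = -(-6 + 8*z)²/4)
20753 + G(-141) = 20753 - (-3 + 4*(-141))² = 20753 - (-3 - 564)² = 20753 - 1*(-567)² = 20753 - 1*321489 = 20753 - 321489 = -300736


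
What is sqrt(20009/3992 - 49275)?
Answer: I*sqrt(196292419418)/1996 ≈ 221.97*I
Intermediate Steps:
sqrt(20009/3992 - 49275) = sqrt(-196685791/3992) = I*sqrt(196292419418)/1996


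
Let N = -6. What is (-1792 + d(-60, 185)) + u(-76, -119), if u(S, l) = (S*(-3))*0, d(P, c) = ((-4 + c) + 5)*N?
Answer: -2908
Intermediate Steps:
d(P, c) = -6 - 6*c (d(P, c) = ((-4 + c) + 5)*(-6) = (1 + c)*(-6) = -6 - 6*c)
u(S, l) = 0 (u(S, l) = -3*S*0 = 0)
(-1792 + d(-60, 185)) + u(-76, -119) = (-1792 + (-6 - 6*185)) + 0 = (-1792 + (-6 - 1110)) + 0 = (-1792 - 1116) + 0 = -2908 + 0 = -2908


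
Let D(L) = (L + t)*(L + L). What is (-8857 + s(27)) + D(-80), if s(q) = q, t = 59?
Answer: -5470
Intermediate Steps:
D(L) = 2*L*(59 + L) (D(L) = (L + 59)*(L + L) = (59 + L)*(2*L) = 2*L*(59 + L))
(-8857 + s(27)) + D(-80) = (-8857 + 27) + 2*(-80)*(59 - 80) = -8830 + 2*(-80)*(-21) = -8830 + 3360 = -5470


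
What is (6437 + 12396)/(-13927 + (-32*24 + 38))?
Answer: -18833/14657 ≈ -1.2849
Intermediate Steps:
(6437 + 12396)/(-13927 + (-32*24 + 38)) = 18833/(-13927 + (-768 + 38)) = 18833/(-13927 - 730) = 18833/(-14657) = 18833*(-1/14657) = -18833/14657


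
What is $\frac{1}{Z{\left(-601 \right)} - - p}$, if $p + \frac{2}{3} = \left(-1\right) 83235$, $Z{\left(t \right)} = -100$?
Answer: $- \frac{3}{250007} \approx -1.2 \cdot 10^{-5}$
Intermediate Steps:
$p = - \frac{249707}{3}$ ($p = - \frac{2}{3} - 83235 = - \frac{249707}{3} \approx -83236.0$)
$\frac{1}{Z{\left(-601 \right)} - - p} = \frac{1}{-100 - \left(-1\right) \left(- \frac{249707}{3}\right)} = \frac{1}{-100 - \frac{249707}{3}} = \frac{1}{- \frac{250007}{3}} = - \frac{3}{250007}$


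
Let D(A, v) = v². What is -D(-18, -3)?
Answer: -9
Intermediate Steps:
-D(-18, -3) = -1*(-3)² = -1*9 = -9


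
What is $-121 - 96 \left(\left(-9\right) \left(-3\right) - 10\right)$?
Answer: $-1753$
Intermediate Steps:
$-121 - 96 \left(\left(-9\right) \left(-3\right) - 10\right) = -121 - 96 \left(27 - 10\right) = -121 - 1632 = -1753$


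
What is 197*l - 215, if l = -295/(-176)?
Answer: 20275/176 ≈ 115.20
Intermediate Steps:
l = 295/176 (l = -295*(-1/176) = 295/176 ≈ 1.6761)
197*l - 215 = 197*(295/176) - 215 = 58115/176 - 215 = 20275/176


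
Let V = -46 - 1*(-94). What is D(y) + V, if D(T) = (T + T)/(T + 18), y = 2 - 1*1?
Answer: 914/19 ≈ 48.105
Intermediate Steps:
y = 1 (y = 2 - 1 = 1)
D(T) = 2*T/(18 + T) (D(T) = (2*T)/(18 + T) = 2*T/(18 + T))
V = 48 (V = -46 + 94 = 48)
D(y) + V = 2*1/(18 + 1) + 48 = 2*1/19 + 48 = 2*1*(1/19) + 48 = 2/19 + 48 = 914/19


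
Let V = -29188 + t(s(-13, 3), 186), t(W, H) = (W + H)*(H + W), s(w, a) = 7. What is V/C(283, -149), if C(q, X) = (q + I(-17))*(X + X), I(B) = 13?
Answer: -8061/88208 ≈ -0.091386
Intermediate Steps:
C(q, X) = 2*X*(13 + q) (C(q, X) = (q + 13)*(X + X) = (13 + q)*(2*X) = 2*X*(13 + q))
t(W, H) = (H + W)**2 (t(W, H) = (H + W)*(H + W) = (H + W)**2)
V = 8061 (V = -29188 + (186 + 7)**2 = -29188 + 193**2 = -29188 + 37249 = 8061)
V/C(283, -149) = 8061/((2*(-149)*(13 + 283))) = 8061/((2*(-149)*296)) = 8061/(-88208) = 8061*(-1/88208) = -8061/88208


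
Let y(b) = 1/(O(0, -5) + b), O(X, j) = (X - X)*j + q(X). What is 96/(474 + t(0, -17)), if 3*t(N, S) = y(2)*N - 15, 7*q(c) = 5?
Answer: 96/469 ≈ 0.20469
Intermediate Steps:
q(c) = 5/7 (q(c) = (1/7)*5 = 5/7)
O(X, j) = 5/7 (O(X, j) = (X - X)*j + 5/7 = 0*j + 5/7 = 0 + 5/7 = 5/7)
y(b) = 1/(5/7 + b)
t(N, S) = -5 + 7*N/57 (t(N, S) = ((7/(5 + 7*2))*N - 15)/3 = ((7/(5 + 14))*N - 15)/3 = ((7/19)*N - 15)/3 = ((7*(1/19))*N - 15)/3 = (7*N/19 - 15)/3 = (-15 + 7*N/19)/3 = -5 + 7*N/57)
96/(474 + t(0, -17)) = 96/(474 + (-5 + (7/57)*0)) = 96/(474 + (-5 + 0)) = 96/(474 - 5) = 96/469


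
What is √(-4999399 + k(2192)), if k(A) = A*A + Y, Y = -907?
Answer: I*√195442 ≈ 442.09*I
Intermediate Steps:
k(A) = -907 + A² (k(A) = A*A - 907 = A² - 907 = -907 + A²)
√(-4999399 + k(2192)) = √(-4999399 + (-907 + 2192²)) = √(-4999399 + (-907 + 4804864)) = √(-4999399 + 4803957) = √(-195442) = I*√195442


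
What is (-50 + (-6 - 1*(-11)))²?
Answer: 2025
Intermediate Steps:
(-50 + (-6 - 1*(-11)))² = (-50 + (-6 + 11))² = (-50 + 5)² = (-45)² = 2025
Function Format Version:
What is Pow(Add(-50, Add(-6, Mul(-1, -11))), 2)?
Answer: 2025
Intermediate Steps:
Pow(Add(-50, Add(-6, Mul(-1, -11))), 2) = Pow(Add(-50, Add(-6, 11)), 2) = Pow(Add(-50, 5), 2) = Pow(-45, 2) = 2025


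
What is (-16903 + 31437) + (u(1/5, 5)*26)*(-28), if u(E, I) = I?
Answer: 10894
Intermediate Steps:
(-16903 + 31437) + (u(1/5, 5)*26)*(-28) = (-16903 + 31437) + (5*26)*(-28) = 14534 + 130*(-28) = 14534 - 3640 = 10894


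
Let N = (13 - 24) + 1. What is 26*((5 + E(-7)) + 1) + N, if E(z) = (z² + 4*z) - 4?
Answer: 588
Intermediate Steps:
E(z) = -4 + z² + 4*z
N = -10 (N = -11 + 1 = -10)
26*((5 + E(-7)) + 1) + N = 26*((5 + (-4 + (-7)² + 4*(-7))) + 1) - 10 = 26*((5 + (-4 + 49 - 28)) + 1) - 10 = 26*((5 + 17) + 1) - 10 = 26*(22 + 1) - 10 = 26*23 - 10 = 598 - 10 = 588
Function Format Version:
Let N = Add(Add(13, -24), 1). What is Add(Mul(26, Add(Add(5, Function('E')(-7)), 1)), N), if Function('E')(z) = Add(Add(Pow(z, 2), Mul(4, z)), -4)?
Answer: 588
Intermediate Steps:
Function('E')(z) = Add(-4, Pow(z, 2), Mul(4, z))
N = -10 (N = Add(-11, 1) = -10)
Add(Mul(26, Add(Add(5, Function('E')(-7)), 1)), N) = Add(Mul(26, Add(Add(5, Add(-4, Pow(-7, 2), Mul(4, -7))), 1)), -10) = Add(Mul(26, Add(Add(5, Add(-4, 49, -28)), 1)), -10) = Add(Mul(26, Add(Add(5, 17), 1)), -10) = Add(Mul(26, Add(22, 1)), -10) = Add(Mul(26, 23), -10) = Add(598, -10) = 588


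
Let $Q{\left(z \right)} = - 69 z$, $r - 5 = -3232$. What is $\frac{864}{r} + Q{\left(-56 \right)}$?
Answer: $\frac{12468264}{3227} \approx 3863.7$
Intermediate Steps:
$r = -3227$ ($r = 5 - 3232 = -3227$)
$\frac{864}{r} + Q{\left(-56 \right)} = \frac{864}{-3227} - -3864 = 864 \left(- \frac{1}{3227}\right) + 3864 = - \frac{864}{3227} + 3864 = \frac{12468264}{3227}$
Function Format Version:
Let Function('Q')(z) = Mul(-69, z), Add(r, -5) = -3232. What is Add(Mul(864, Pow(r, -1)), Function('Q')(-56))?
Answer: Rational(12468264, 3227) ≈ 3863.7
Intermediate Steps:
r = -3227 (r = Add(5, -3232) = -3227)
Add(Mul(864, Pow(r, -1)), Function('Q')(-56)) = Add(Mul(864, Pow(-3227, -1)), Mul(-69, -56)) = Add(Mul(864, Rational(-1, 3227)), 3864) = Add(Rational(-864, 3227), 3864) = Rational(12468264, 3227)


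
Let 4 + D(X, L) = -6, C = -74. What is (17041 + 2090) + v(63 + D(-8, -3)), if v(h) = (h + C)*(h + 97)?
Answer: 15981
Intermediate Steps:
D(X, L) = -10 (D(X, L) = -4 - 6 = -10)
v(h) = (-74 + h)*(97 + h) (v(h) = (h - 74)*(h + 97) = (-74 + h)*(97 + h))
(17041 + 2090) + v(63 + D(-8, -3)) = (17041 + 2090) + (-7178 + (63 - 10)**2 + 23*(63 - 10)) = 19131 + (-7178 + 53**2 + 23*53) = 19131 + (-7178 + 2809 + 1219) = 19131 - 3150 = 15981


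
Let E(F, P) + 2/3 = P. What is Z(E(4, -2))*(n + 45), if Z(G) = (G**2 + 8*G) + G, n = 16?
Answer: -9272/9 ≈ -1030.2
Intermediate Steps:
E(F, P) = -2/3 + P
Z(G) = G**2 + 9*G
Z(E(4, -2))*(n + 45) = ((-2/3 - 2)*(9 + (-2/3 - 2)))*(16 + 45) = -8*(9 - 8/3)/3*61 = -8/3*19/3*61 = -152/9*61 = -9272/9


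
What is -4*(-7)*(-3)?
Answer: -84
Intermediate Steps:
-4*(-7)*(-3) = 28*(-3) = -84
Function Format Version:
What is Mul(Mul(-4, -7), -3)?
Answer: -84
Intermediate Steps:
Mul(Mul(-4, -7), -3) = Mul(28, -3) = -84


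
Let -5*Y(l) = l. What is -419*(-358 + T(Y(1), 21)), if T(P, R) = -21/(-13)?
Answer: 1941227/13 ≈ 1.4933e+5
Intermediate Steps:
Y(l) = -l/5
T(P, R) = 21/13 (T(P, R) = -21*(-1/13) = 21/13)
-419*(-358 + T(Y(1), 21)) = -419*(-358 + 21/13) = -419*(-4633/13) = 1941227/13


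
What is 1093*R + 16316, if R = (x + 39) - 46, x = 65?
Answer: 79710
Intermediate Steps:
R = 58 (R = (65 + 39) - 46 = 104 - 46 = 58)
1093*R + 16316 = 1093*58 + 16316 = 63394 + 16316 = 79710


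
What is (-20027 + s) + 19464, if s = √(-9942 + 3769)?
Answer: -563 + I*√6173 ≈ -563.0 + 78.568*I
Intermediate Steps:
s = I*√6173 (s = √(-6173) = I*√6173 ≈ 78.568*I)
(-20027 + s) + 19464 = (-20027 + I*√6173) + 19464 = -563 + I*√6173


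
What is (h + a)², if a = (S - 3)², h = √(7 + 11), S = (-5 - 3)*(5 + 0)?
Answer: 3418819 + 11094*√2 ≈ 3.4345e+6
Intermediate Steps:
S = -40 (S = -8*5 = -40)
h = 3*√2 (h = √18 = 3*√2 ≈ 4.2426)
a = 1849 (a = (-40 - 3)² = (-43)² = 1849)
(h + a)² = (3*√2 + 1849)² = (1849 + 3*√2)²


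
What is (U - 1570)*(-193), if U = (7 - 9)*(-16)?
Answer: 296834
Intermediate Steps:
U = 32 (U = -2*(-16) = 32)
(U - 1570)*(-193) = (32 - 1570)*(-193) = -1538*(-193) = 296834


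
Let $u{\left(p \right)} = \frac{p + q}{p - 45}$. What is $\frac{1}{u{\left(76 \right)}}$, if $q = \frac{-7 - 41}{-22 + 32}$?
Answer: $\frac{155}{356} \approx 0.43539$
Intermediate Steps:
$q = - \frac{24}{5}$ ($q = - \frac{48}{10} = \left(-48\right) \frac{1}{10} = - \frac{24}{5} \approx -4.8$)
$u{\left(p \right)} = \frac{- \frac{24}{5} + p}{-45 + p}$ ($u{\left(p \right)} = \frac{p - \frac{24}{5}}{p - 45} = \frac{- \frac{24}{5} + p}{-45 + p}$)
$\frac{1}{u{\left(76 \right)}} = \frac{1}{\frac{1}{-45 + 76} \left(- \frac{24}{5} + 76\right)} = \frac{1}{\frac{1}{31} \cdot \frac{356}{5}} = \frac{1}{\frac{356}{155}} = \frac{155}{356}$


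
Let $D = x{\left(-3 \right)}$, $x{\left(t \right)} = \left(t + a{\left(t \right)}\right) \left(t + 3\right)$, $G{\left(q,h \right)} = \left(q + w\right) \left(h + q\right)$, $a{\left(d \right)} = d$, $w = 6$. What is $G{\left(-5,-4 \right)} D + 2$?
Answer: $2$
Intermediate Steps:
$G{\left(q,h \right)} = \left(6 + q\right) \left(h + q\right)$ ($G{\left(q,h \right)} = \left(q + 6\right) \left(h + q\right) = \left(6 + q\right) \left(h + q\right)$)
$x{\left(t \right)} = 2 t \left(3 + t\right)$ ($x{\left(t \right)} = \left(t + t\right) \left(t + 3\right) = 2 t \left(3 + t\right)$)
$D = 0$ ($D = 2 \left(-3\right) \left(3 - 3\right) = 2 \left(-3\right) 0 = 0$)
$G{\left(-5,-4 \right)} D + 2 = \left(\left(-5\right)^{2} + 6 \left(-4\right) + 6 \left(-5\right) - -20\right) 0 + 2 = \left(25 - 24 - 30 + 20\right) 0 + 2 = \left(-9\right) 0 + 2 = 0 + 2 = 2$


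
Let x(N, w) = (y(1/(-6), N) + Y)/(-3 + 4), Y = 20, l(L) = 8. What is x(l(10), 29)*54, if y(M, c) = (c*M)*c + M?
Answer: 495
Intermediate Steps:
y(M, c) = M + M*c² (y(M, c) = (M*c)*c + M = M*c² + M = M + M*c²)
x(N, w) = 119/6 - N²/6 (x(N, w) = ((1 + N²)/(-6) + 20)/(-3 + 4) = (-(1 + N²)/6 + 20)/1 = ((-⅙ - N²/6) + 20)*1 = (119/6 - N²/6)*1 = 119/6 - N²/6)
x(l(10), 29)*54 = (119/6 - ⅙*8²)*54 = (119/6 - ⅙*64)*54 = (119/6 - 32/3)*54 = (55/6)*54 = 495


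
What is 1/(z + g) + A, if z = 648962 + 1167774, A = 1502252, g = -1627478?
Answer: 284313209017/189258 ≈ 1.5023e+6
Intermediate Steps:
z = 1816736
1/(z + g) + A = 1/(1816736 - 1627478) + 1502252 = 1/189258 + 1502252 = 284313209017/189258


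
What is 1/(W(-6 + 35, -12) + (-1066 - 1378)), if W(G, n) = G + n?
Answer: -1/2427 ≈ -0.00041203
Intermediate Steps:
1/(W(-6 + 35, -12) + (-1066 - 1378)) = 1/(((-6 + 35) - 12) + (-1066 - 1378)) = 1/((29 - 12) - 2444) = 1/(17 - 2444) = 1/(-2427) = -1/2427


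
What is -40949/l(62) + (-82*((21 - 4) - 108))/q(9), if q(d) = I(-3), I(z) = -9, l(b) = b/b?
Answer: -376003/9 ≈ -41778.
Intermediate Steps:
l(b) = 1
q(d) = -9
-40949/l(62) + (-82*((21 - 4) - 108))/q(9) = -40949/1 - 82*((21 - 4) - 108)/(-9) = -40949*1 - 82*(17 - 108)*(-1/9) = -40949 - 82*(-91)*(-1/9) = -40949 + 7462*(-1/9) = -40949 - 7462/9 = -376003/9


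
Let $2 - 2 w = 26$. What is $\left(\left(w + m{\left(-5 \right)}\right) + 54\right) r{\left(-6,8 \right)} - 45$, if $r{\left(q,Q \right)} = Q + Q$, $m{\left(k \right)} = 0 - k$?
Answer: $707$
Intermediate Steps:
$w = -12$ ($w = 1 - 13 = -12$)
$m{\left(k \right)} = - k$
$r{\left(q,Q \right)} = 2 Q$
$\left(\left(w + m{\left(-5 \right)}\right) + 54\right) r{\left(-6,8 \right)} - 45 = \left(\left(-12 - -5\right) + 54\right) 2 \cdot 8 - 45 = \left(\left(-12 + 5\right) + 54\right) 16 - 45 = \left(-7 + 54\right) 16 - 45 = 47 \cdot 16 - 45 = 752 - 45 = 707$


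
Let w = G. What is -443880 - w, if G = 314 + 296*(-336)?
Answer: -344738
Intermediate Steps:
G = -99142 (G = 314 - 99456 = -99142)
w = -99142
-443880 - w = -443880 - 1*(-99142) = -443880 + 99142 = -344738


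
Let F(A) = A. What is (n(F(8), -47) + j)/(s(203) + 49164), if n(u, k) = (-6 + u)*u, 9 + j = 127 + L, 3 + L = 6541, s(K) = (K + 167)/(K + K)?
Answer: 1354416/9980477 ≈ 0.13571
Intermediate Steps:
s(K) = (167 + K)/(2*K) (s(K) = (167 + K)/((2*K)) = (167 + K)*(1/(2*K)) = (167 + K)/(2*K))
L = 6538 (L = -3 + 6541 = 6538)
j = 6656 (j = -9 + (127 + 6538) = -9 + 6665 = 6656)
n(u, k) = u*(-6 + u)
(n(F(8), -47) + j)/(s(203) + 49164) = (8*(-6 + 8) + 6656)/((½)*(167 + 203)/203 + 49164) = (8*2 + 6656)/((½)*(1/203)*370 + 49164) = (16 + 6656)/(185/203 + 49164) = 6672/(9980477/203) = 6672*(203/9980477) = 1354416/9980477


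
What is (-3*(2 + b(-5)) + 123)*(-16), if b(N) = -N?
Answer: -1632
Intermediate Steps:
(-3*(2 + b(-5)) + 123)*(-16) = (-3*(2 - 1*(-5)) + 123)*(-16) = (-3*(2 + 5) + 123)*(-16) = (-3*7 + 123)*(-16) = (-21 + 123)*(-16) = 102*(-16) = -1632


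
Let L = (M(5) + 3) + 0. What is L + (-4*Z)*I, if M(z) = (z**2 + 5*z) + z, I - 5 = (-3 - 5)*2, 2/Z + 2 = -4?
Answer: 130/3 ≈ 43.333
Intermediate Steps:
Z = -1/3 (Z = 2/(-2 - 4) = 2/(-6) = 2*(-1/6) = -1/3 ≈ -0.33333)
I = -11 (I = 5 + (-3 - 5)*2 = 5 - 8*2 = 5 - 16 = -11)
M(z) = z**2 + 6*z
L = 58 (L = (5*(6 + 5) + 3) + 0 = (5*11 + 3) + 0 = (55 + 3) + 0 = 58 + 0 = 58)
L + (-4*Z)*I = 58 - 4*(-1/3)*(-11) = 58 + (4/3)*(-11) = 58 - 44/3 = 130/3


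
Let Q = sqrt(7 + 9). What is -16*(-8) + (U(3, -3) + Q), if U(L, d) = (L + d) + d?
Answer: 129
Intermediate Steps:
Q = 4 (Q = sqrt(16) = 4)
U(L, d) = L + 2*d
-16*(-8) + (U(3, -3) + Q) = -16*(-8) + ((3 + 2*(-3)) + 4) = 128 + ((3 - 6) + 4) = 128 + (-3 + 4) = 128 + 1 = 129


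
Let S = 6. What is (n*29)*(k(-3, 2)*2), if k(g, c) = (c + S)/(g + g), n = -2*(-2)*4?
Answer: -3712/3 ≈ -1237.3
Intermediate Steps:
n = 16 (n = 4*4 = 16)
k(g, c) = (6 + c)/(2*g) (k(g, c) = (c + 6)/(g + g) = (6 + c)/((2*g)) = (6 + c)*(1/(2*g)) = (6 + c)/(2*g))
(n*29)*(k(-3, 2)*2) = (16*29)*(((½)*(6 + 2)/(-3))*2) = 464*(((½)*(-⅓)*8)*2) = 464*(-4/3*2) = 464*(-8/3) = -3712/3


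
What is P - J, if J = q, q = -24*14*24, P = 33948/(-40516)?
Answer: 81671769/10129 ≈ 8063.2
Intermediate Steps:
P = -8487/10129 (P = 33948*(-1/40516) = -8487/10129 ≈ -0.83789)
q = -8064 (q = -336*24 = -8064)
J = -8064
P - J = -8487/10129 - 1*(-8064) = -8487/10129 + 8064 = 81671769/10129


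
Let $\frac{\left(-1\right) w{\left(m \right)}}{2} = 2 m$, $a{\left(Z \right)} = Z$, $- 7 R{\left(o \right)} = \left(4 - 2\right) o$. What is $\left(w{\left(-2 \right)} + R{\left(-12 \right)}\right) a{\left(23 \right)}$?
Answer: $\frac{1840}{7} \approx 262.86$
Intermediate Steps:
$R{\left(o \right)} = - \frac{2 o}{7}$ ($R{\left(o \right)} = - \frac{\left(4 - 2\right) o}{7} = - \frac{2 o}{7}$)
$w{\left(m \right)} = - 4 m$ ($w{\left(m \right)} = - 2 \cdot 2 m = - 4 m$)
$\left(w{\left(-2 \right)} + R{\left(-12 \right)}\right) a{\left(23 \right)} = \left(\left(-4\right) \left(-2\right) - - \frac{24}{7}\right) 23 = \left(8 + \frac{24}{7}\right) 23 = \frac{80}{7} \cdot 23 = \frac{1840}{7}$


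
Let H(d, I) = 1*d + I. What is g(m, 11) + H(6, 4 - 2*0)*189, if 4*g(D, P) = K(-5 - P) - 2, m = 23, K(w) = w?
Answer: 3771/2 ≈ 1885.5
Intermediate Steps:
H(d, I) = I + d (H(d, I) = d + I = I + d)
g(D, P) = -7/4 - P/4 (g(D, P) = ((-5 - P) - 2)/4 = (-7 - P)/4 = -7/4 - P/4)
g(m, 11) + H(6, 4 - 2*0)*189 = (-7/4 - 1/4*11) + ((4 - 2*0) + 6)*189 = (-7/4 - 11/4) + ((4 + 0) + 6)*189 = -9/2 + (4 + 6)*189 = -9/2 + 10*189 = -9/2 + 1890 = 3771/2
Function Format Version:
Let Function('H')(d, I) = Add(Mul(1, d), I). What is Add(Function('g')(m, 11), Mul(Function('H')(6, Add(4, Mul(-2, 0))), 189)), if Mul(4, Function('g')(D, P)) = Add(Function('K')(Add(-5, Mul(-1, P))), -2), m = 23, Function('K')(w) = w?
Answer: Rational(3771, 2) ≈ 1885.5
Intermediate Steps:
Function('H')(d, I) = Add(I, d) (Function('H')(d, I) = Add(d, I) = Add(I, d))
Function('g')(D, P) = Add(Rational(-7, 4), Mul(Rational(-1, 4), P)) (Function('g')(D, P) = Mul(Rational(1, 4), Add(Add(-5, Mul(-1, P)), -2)) = Mul(Rational(1, 4), Add(-7, Mul(-1, P))) = Add(Rational(-7, 4), Mul(Rational(-1, 4), P)))
Add(Function('g')(m, 11), Mul(Function('H')(6, Add(4, Mul(-2, 0))), 189)) = Add(Add(Rational(-7, 4), Mul(Rational(-1, 4), 11)), Mul(Add(Add(4, Mul(-2, 0)), 6), 189)) = Add(Add(Rational(-7, 4), Rational(-11, 4)), Mul(Add(Add(4, 0), 6), 189)) = Add(Rational(-9, 2), Mul(Add(4, 6), 189)) = Add(Rational(-9, 2), Mul(10, 189)) = Add(Rational(-9, 2), 1890) = Rational(3771, 2)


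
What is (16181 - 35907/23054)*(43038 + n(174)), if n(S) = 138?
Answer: 8052342716796/11527 ≈ 6.9856e+8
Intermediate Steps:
(16181 - 35907/23054)*(43038 + n(174)) = (16181 - 35907/23054)*(43038 + 138) = (16181 - 35907*1/23054)*43176 = (16181 - 35907/23054)*43176 = (373000867/23054)*43176 = 8052342716796/11527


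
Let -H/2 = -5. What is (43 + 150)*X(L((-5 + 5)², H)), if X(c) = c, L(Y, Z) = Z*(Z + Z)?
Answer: 38600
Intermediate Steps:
H = 10 (H = -2*(-5) = 10)
L(Y, Z) = 2*Z² (L(Y, Z) = Z*(2*Z) = 2*Z²)
(43 + 150)*X(L((-5 + 5)², H)) = (43 + 150)*(2*10²) = 193*(2*100) = 193*200 = 38600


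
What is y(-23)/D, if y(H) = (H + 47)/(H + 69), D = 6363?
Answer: 4/48783 ≈ 8.1996e-5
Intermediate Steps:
y(H) = (47 + H)/(69 + H)
y(-23)/D = ((47 - 23)/(69 - 23))/6363 = (24/46)*(1/6363) = ((1/46)*24)*(1/6363) = (12/23)*(1/6363) = 4/48783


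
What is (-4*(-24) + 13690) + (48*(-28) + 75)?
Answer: 12517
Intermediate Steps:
(-4*(-24) + 13690) + (48*(-28) + 75) = (96 + 13690) + (-1344 + 75) = 13786 - 1269 = 12517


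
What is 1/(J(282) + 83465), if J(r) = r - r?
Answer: 1/83465 ≈ 1.1981e-5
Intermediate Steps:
J(r) = 0
1/(J(282) + 83465) = 1/(0 + 83465) = 1/83465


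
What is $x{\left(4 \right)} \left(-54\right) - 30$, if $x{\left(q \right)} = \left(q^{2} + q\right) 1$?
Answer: $-1110$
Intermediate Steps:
$x{\left(q \right)} = q + q^{2}$ ($x{\left(q \right)} = \left(q + q^{2}\right) 1 = q + q^{2}$)
$x{\left(4 \right)} \left(-54\right) - 30 = 4 \left(1 + 4\right) \left(-54\right) - 30 = 4 \cdot 5 \left(-54\right) + \left(-57 + 27\right) = 20 \left(-54\right) - 30 = -1080 - 30 = -1110$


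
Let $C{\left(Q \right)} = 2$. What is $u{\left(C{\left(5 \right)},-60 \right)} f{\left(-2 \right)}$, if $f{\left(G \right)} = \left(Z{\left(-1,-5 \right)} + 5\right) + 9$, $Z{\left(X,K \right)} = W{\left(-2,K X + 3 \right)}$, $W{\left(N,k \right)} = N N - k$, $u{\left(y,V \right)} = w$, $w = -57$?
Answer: $-570$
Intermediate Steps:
$u{\left(y,V \right)} = -57$
$W{\left(N,k \right)} = N^{2} - k$
$Z{\left(X,K \right)} = 1 - K X$ ($Z{\left(X,K \right)} = \left(-2\right)^{2} - \left(K X + 3\right) = 4 - \left(3 + K X\right) = 1 - K X$)
$f{\left(G \right)} = 10$ ($f{\left(G \right)} = \left(\left(1 - \left(-5\right) \left(-1\right)\right) + 5\right) + 9 = \left(\left(1 - 5\right) + 5\right) + 9 = \left(-4 + 5\right) + 9 = 1 + 9 = 10$)
$u{\left(C{\left(5 \right)},-60 \right)} f{\left(-2 \right)} = \left(-57\right) 10 = -570$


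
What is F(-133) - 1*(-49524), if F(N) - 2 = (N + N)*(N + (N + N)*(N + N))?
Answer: -18736192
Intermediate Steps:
F(N) = 2 + 2*N*(N + 4*N**2) (F(N) = 2 + (N + N)*(N + (N + N)*(N + N)) = 2 + (2*N)*(N + (2*N)*(2*N)) = 2 + (2*N)*(N + 4*N**2) = 2 + 2*N*(N + 4*N**2))
F(-133) - 1*(-49524) = (2 + 2*(-133)**2 + 8*(-133)**3) - 1*(-49524) = (2 + 2*17689 + 8*(-2352637)) + 49524 = (2 + 35378 - 18821096) + 49524 = -18785716 + 49524 = -18736192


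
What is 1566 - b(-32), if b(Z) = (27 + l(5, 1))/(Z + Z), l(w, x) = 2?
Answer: 100253/64 ≈ 1566.5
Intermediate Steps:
b(Z) = 29/(2*Z) (b(Z) = (27 + 2)/(Z + Z) = 29/((2*Z)) = 29*(1/(2*Z)) = 29/(2*Z))
1566 - b(-32) = 1566 - 29/(2*(-32)) = 1566 - 29*(-1)/(2*32) = 1566 - 1*(-29/64) = 1566 + 29/64 = 100253/64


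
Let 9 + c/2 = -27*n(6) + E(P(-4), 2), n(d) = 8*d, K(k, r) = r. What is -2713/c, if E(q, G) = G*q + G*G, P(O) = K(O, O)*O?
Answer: 2713/2538 ≈ 1.0690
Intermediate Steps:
P(O) = O² (P(O) = O*O = O²)
E(q, G) = G² + G*q (E(q, G) = G*q + G² = G² + G*q)
c = -2538 (c = -18 + 2*(-216*6 + 2*(2 + (-4)²)) = -18 + 2*(-27*48 + 2*(2 + 16)) = -18 + 2*(-1296 + 2*18) = -18 + 2*(-1296 + 36) = -18 + 2*(-1260) = -18 - 2520 = -2538)
-2713/c = -2713/(-2538) = -2713*(-1/2538) = 2713/2538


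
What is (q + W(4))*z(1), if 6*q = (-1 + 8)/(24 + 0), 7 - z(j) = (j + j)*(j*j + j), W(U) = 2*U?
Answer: 1159/48 ≈ 24.146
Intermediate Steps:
z(j) = 7 - 2*j*(j + j**2) (z(j) = 7 - (j + j)*(j*j + j) = 7 - 2*j*(j**2 + j) = 7 - 2*j*(j + j**2))
q = 7/144 (q = ((-1 + 8)/(24 + 0))/6 = (7/24)/6 = (7*(1/24))/6 = (1/6)*(7/24) = 7/144 ≈ 0.048611)
(q + W(4))*z(1) = (7/144 + 2*4)*(7 - 2*1**2 - 2*1**3) = (7/144 + 8)*(7 - 2*1 - 2*1) = 1159*(7 - 2 - 2)/144 = (1159/144)*3 = 1159/48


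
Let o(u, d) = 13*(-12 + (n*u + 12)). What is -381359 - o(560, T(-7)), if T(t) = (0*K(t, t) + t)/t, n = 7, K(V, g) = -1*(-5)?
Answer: -432319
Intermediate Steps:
K(V, g) = 5
T(t) = 1 (T(t) = (0*5 + t)/t = (0 + t)/t = t/t = 1)
o(u, d) = 91*u (o(u, d) = 13*(-12 + (7*u + 12)) = 13*(-12 + (12 + 7*u)) = 13*(7*u) = 91*u)
-381359 - o(560, T(-7)) = -381359 - 91*560 = -381359 - 1*50960 = -381359 - 50960 = -432319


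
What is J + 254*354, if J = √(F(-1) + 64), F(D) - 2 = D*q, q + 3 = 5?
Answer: 89924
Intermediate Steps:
q = 2 (q = -3 + 5 = 2)
F(D) = 2 + 2*D (F(D) = 2 + D*2 = 2 + 2*D)
J = 8 (J = √((2 + 2*(-1)) + 64) = √((2 - 2) + 64) = √(0 + 64) = √64 = 8)
J + 254*354 = 8 + 254*354 = 8 + 89916 = 89924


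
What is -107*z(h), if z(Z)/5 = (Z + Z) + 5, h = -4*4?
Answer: 14445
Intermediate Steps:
h = -16
z(Z) = 25 + 10*Z (z(Z) = 5*((Z + Z) + 5) = 5*(2*Z + 5) = 5*(5 + 2*Z) = 25 + 10*Z)
-107*z(h) = -107*(25 + 10*(-16)) = -107*(25 - 160) = -107*(-135) = 14445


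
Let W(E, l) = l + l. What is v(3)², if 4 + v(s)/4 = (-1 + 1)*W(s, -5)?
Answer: 256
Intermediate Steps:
W(E, l) = 2*l
v(s) = -16 (v(s) = -16 + 4*((-1 + 1)*(2*(-5))) = -16 + 4*(0*(-10)) = -16 + 4*0 = -16 + 0 = -16)
v(3)² = (-16)² = 256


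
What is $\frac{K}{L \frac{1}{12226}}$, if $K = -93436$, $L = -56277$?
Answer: $\frac{1142348536}{56277} \approx 20299.0$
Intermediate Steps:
$\frac{K}{L \frac{1}{12226}} = - \frac{93436}{\left(-56277\right) \frac{1}{12226}} = - \frac{93436}{- \frac{56277}{12226}} = \left(-93436\right) \left(- \frac{12226}{56277}\right) = \frac{1142348536}{56277}$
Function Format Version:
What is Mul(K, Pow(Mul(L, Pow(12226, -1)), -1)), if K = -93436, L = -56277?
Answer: Rational(1142348536, 56277) ≈ 20299.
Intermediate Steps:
Mul(K, Pow(Mul(L, Pow(12226, -1)), -1)) = Mul(-93436, Pow(Mul(-56277, Pow(12226, -1)), -1)) = Mul(-93436, Pow(Mul(-56277, Rational(1, 12226)), -1)) = Mul(-93436, Pow(Rational(-56277, 12226), -1)) = Mul(-93436, Rational(-12226, 56277)) = Rational(1142348536, 56277)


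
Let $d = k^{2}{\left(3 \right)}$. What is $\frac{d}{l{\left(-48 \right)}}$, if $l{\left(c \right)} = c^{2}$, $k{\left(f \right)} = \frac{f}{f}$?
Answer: $\frac{1}{2304} \approx 0.00043403$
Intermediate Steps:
$k{\left(f \right)} = 1$
$d = 1$ ($d = 1^{2} = 1$)
$\frac{d}{l{\left(-48 \right)}} = 1 \frac{1}{\left(-48\right)^{2}} = 1 \cdot \frac{1}{2304} = \frac{1}{2304}$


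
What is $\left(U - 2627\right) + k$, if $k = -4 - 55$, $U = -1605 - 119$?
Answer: $-4410$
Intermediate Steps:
$U = -1724$ ($U = -1605 - 119 = -1724$)
$k = -59$ ($k = -4 - 55 = -59$)
$\left(U - 2627\right) + k = \left(-1724 - 2627\right) - 59 = -4351 - 59 = -4410$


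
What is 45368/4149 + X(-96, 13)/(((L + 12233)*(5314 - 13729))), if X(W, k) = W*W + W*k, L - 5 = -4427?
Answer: 331331760632/30301329465 ≈ 10.935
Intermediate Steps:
L = -4422 (L = 5 - 4427 = -4422)
X(W, k) = W² + W*k
45368/4149 + X(-96, 13)/(((L + 12233)*(5314 - 13729))) = 45368/4149 + (-96*(-96 + 13))/(((-4422 + 12233)*(5314 - 13729))) = 45368*(1/4149) + (-96*(-83))/((7811*(-8415))) = 45368/4149 + 7968/(-65729565) = 45368/4149 + 7968*(-1/65729565) = 45368/4149 - 2656/21909855 = 331331760632/30301329465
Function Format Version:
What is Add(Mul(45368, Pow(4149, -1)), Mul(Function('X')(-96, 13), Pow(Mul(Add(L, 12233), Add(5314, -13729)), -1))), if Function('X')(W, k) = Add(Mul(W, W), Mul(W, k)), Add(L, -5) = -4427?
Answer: Rational(331331760632, 30301329465) ≈ 10.935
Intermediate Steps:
L = -4422 (L = Add(5, -4427) = -4422)
Function('X')(W, k) = Add(Pow(W, 2), Mul(W, k))
Add(Mul(45368, Pow(4149, -1)), Mul(Function('X')(-96, 13), Pow(Mul(Add(L, 12233), Add(5314, -13729)), -1))) = Add(Mul(45368, Pow(4149, -1)), Mul(Mul(-96, Add(-96, 13)), Pow(Mul(Add(-4422, 12233), Add(5314, -13729)), -1))) = Add(Mul(45368, Rational(1, 4149)), Mul(Mul(-96, -83), Pow(Mul(7811, -8415), -1))) = Add(Rational(45368, 4149), Mul(7968, Pow(-65729565, -1))) = Add(Rational(45368, 4149), Mul(7968, Rational(-1, 65729565))) = Add(Rational(45368, 4149), Rational(-2656, 21909855)) = Rational(331331760632, 30301329465)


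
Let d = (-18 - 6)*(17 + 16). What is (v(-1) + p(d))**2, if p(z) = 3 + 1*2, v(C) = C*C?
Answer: 36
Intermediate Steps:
v(C) = C**2
d = -792 (d = -24*33 = -792)
p(z) = 5 (p(z) = 3 + 2 = 5)
(v(-1) + p(d))**2 = ((-1)**2 + 5)**2 = (1 + 5)**2 = 6**2 = 36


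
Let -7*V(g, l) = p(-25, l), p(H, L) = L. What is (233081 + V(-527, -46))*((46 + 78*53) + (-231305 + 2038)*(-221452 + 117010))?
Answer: 5581307116533846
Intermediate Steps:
V(g, l) = -l/7
(233081 + V(-527, -46))*((46 + 78*53) + (-231305 + 2038)*(-221452 + 117010)) = (233081 - 1/7*(-46))*((46 + 78*53) + (-231305 + 2038)*(-221452 + 117010)) = (233081 + 46/7)*((46 + 4134) - 229267*(-104442)) = 1631613*(4180 + 23945104014)/7 = (1631613/7)*23945108194 = 5581307116533846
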